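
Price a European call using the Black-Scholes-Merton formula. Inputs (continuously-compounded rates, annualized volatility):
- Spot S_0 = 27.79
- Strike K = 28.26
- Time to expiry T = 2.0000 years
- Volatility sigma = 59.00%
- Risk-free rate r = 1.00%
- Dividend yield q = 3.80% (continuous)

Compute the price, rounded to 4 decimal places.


Answer: Price = 7.7045

Derivation:
d1 = (ln(S/K) + (r - q + 0.5*sigma^2) * T) / (sigma * sqrt(T)) = 0.32997781
d2 = d1 - sigma * sqrt(T) = -0.50440819
exp(-rT) = 0.98019867; exp(-qT) = 0.92681621
C = S_0 * exp(-qT) * N(d1) - K * exp(-rT) * N(d2)
N(d1) = 0.62929164; N(d2) = 0.30698728
C = 27.7900 * 0.92681621 * 0.62929164 - 28.2600 * 0.98019867 * 0.30698728 = 7.7045


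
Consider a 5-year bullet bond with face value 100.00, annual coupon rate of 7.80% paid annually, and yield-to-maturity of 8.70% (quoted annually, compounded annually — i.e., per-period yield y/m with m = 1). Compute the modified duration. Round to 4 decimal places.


Coupon per period c = face * coupon_rate / m = 7.800000
Periods per year m = 1; per-period yield y/m = 0.087000
Number of cashflows N = 5
Cashflows (t years, CF_t, discount factor 1/(1+y/m)^(m*t), PV):
  t = 1.0000: CF_t = 7.800000, DF = 0.919963, PV = 7.175713
  t = 2.0000: CF_t = 7.800000, DF = 0.846332, PV = 6.601392
  t = 3.0000: CF_t = 7.800000, DF = 0.778595, PV = 6.073038
  t = 4.0000: CF_t = 7.800000, DF = 0.716278, PV = 5.586971
  t = 5.0000: CF_t = 107.800000, DF = 0.658950, PV = 71.034780
Price P = sum_t PV_t = 96.471894
First compute Macaulay numerator sum_t t * PV_t:
  t * PV_t at t = 1.0000: 7.175713
  t * PV_t at t = 2.0000: 13.202784
  t * PV_t at t = 3.0000: 18.219113
  t * PV_t at t = 4.0000: 22.347884
  t * PV_t at t = 5.0000: 355.173901
Macaulay duration D = 416.119395 / 96.471894 = 4.313374
Modified duration = D / (1 + y/m) = 4.313374 / (1 + 0.087000) = 3.968146

Answer: Modified duration = 3.9681


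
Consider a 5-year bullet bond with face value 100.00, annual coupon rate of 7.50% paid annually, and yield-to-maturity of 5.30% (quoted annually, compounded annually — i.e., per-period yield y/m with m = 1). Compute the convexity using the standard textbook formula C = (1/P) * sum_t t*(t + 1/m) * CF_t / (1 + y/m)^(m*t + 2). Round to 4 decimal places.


Answer: Convexity = 22.6195

Derivation:
Coupon per period c = face * coupon_rate / m = 7.500000
Periods per year m = 1; per-period yield y/m = 0.053000
Number of cashflows N = 5
Cashflows (t years, CF_t, discount factor 1/(1+y/m)^(m*t), PV):
  t = 1.0000: CF_t = 7.500000, DF = 0.949668, PV = 7.122507
  t = 2.0000: CF_t = 7.500000, DF = 0.901869, PV = 6.764014
  t = 3.0000: CF_t = 7.500000, DF = 0.856475, PV = 6.423565
  t = 4.0000: CF_t = 7.500000, DF = 0.813367, PV = 6.100252
  t = 5.0000: CF_t = 107.500000, DF = 0.772428, PV = 83.036036
Price P = sum_t PV_t = 109.446375
Convexity numerator sum_t t*(t + 1/m) * CF_t / (1+y/m)^(m*t + 2):
  t = 1.0000: term = 12.847131
  t = 2.0000: term = 36.601512
  t = 3.0000: term = 69.518542
  t = 4.0000: term = 110.032513
  t = 5.0000: term = 2246.627759
Convexity = (1/P) * sum = 2475.627457 / 109.446375 = 22.619547


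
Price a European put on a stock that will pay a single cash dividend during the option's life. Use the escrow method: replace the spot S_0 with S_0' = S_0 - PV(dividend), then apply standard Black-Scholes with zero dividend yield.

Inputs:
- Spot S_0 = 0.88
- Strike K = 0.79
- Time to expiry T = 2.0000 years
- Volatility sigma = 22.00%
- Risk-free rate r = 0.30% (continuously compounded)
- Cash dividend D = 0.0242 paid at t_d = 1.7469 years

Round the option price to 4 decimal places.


PV(D) = D * exp(-r * t_d) = 0.0242 * 0.99477301 = 0.02407351
S_0' = S_0 - PV(D) = 0.8800 - 0.02407351 = 0.85592649
d1 = (ln(S_0'/K) + (r + sigma^2/2)*T) / (sigma*sqrt(T)) = 0.43246508
d2 = d1 - sigma*sqrt(T) = 0.12133809
exp(-rT) = 0.99401796
N(-d1) = 0.33270171; N(-d2) = 0.45171162
P = K * exp(-rT) * N(-d2) - S_0' * N(-d1) = 0.7900 * 0.99401796 * 0.45171162 - 0.85592649 * 0.33270171 = 0.0699

Answer: Price = 0.0699


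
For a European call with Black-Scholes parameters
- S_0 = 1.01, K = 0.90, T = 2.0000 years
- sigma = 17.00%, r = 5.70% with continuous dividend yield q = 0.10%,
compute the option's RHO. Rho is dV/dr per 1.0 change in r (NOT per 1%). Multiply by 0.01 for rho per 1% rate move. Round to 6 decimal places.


Answer: Rho = 1.277454

Derivation:
d1 = 1.0656966293; d2 = 0.8252803237
phi(d1) = 0.2260965438; exp(-qT) = 0.9980019987; exp(-rT) = 0.8922579559
N(d2) = 0.7953937700
Rho = K*T*exp(-rT)*N(d2) = 0.9000 * 2.0000 * 0.8922579559 * 0.7953937700 = 1.277454


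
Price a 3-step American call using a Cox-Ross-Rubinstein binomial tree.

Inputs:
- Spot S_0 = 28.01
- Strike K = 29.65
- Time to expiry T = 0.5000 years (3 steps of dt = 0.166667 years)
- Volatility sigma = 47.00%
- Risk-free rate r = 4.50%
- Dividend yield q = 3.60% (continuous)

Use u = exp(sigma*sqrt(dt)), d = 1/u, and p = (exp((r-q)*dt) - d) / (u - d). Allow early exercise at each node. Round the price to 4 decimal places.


dt = T/N = 0.166667
u = exp(sigma*sqrt(dt)) = 1.211521; d = 1/u = 0.825409
p = (exp((r-q)*dt) - d) / (u - d) = 0.456065
Discount per step: exp(-r*dt) = 0.992528
Stock lattice S(k, i) with i counting down-moves:
  k=0: S(0,0) = 28.0100
  k=1: S(1,0) = 33.9347; S(1,1) = 23.1197
  k=2: S(2,0) = 41.1126; S(2,1) = 28.0100; S(2,2) = 19.0832
  k=3: S(3,0) = 49.8088; S(3,1) = 33.9347; S(3,2) = 23.1197; S(3,3) = 15.7514
Terminal payoffs V(N, i) = max(S_T - K, 0):
  V(3,0) = 20.158800; V(3,1) = 4.284707; V(3,2) = 0.000000; V(3,3) = 0.000000
Backward induction: V(k, i) = exp(-r*dt) * [p * V(k+1, i) + (1-p) * V(k+1, i+1)]; then take max(V_cont, immediate exercise) for American.
  V(2,0) = exp(-r*dt) * [p*20.158800 + (1-p)*4.284707] = 11.438220; exercise = 11.462614; V(2,0) = max -> 11.462614
  V(2,1) = exp(-r*dt) * [p*4.284707 + (1-p)*0.000000] = 1.939505; exercise = 0.000000; V(2,1) = max -> 1.939505
  V(2,2) = exp(-r*dt) * [p*0.000000 + (1-p)*0.000000] = 0.000000; exercise = 0.000000; V(2,2) = max -> 0.000000
  V(1,0) = exp(-r*dt) * [p*11.462614 + (1-p)*1.939505] = 6.235720; exercise = 4.284707; V(1,0) = max -> 6.235720
  V(1,1) = exp(-r*dt) * [p*1.939505 + (1-p)*0.000000] = 0.877932; exercise = 0.000000; V(1,1) = max -> 0.877932
  V(0,0) = exp(-r*dt) * [p*6.235720 + (1-p)*0.877932] = 3.296615; exercise = 0.000000; V(0,0) = max -> 3.296615

Answer: Price = V(0,0) = 3.2966


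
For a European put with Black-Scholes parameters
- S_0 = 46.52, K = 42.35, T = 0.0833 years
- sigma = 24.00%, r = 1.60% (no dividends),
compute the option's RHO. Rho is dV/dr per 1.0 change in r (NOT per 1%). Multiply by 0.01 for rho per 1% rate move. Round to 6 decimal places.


Answer: Rho = -0.317273

Derivation:
d1 = 1.4096769150; d2 = 1.3404087405
phi(d1) = 0.1477057684; exp(-qT) = 1.0000000000; exp(-rT) = 0.9986680878
N(-d2) = 0.0900562478
Rho = -K*T*exp(-rT)*N(-d2) = -42.3500 * 0.0833 * 0.9986680878 * 0.0900562478 = -0.317273


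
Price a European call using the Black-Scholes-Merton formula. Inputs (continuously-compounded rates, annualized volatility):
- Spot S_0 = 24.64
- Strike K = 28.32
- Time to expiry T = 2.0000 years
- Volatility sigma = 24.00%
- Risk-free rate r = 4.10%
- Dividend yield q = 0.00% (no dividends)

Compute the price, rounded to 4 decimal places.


Answer: Price = 2.7409

Derivation:
d1 = (ln(S/K) + (r - q + 0.5*sigma^2) * T) / (sigma * sqrt(T)) = 0.00118697
d2 = d1 - sigma * sqrt(T) = -0.33822429
exp(-rT) = 0.92127196; exp(-qT) = 1.00000000
C = S_0 * exp(-qT) * N(d1) - K * exp(-rT) * N(d2)
N(d1) = 0.50047353; N(d2) = 0.36759709
C = 24.6400 * 1.00000000 * 0.50047353 - 28.3200 * 0.92127196 * 0.36759709 = 2.7409


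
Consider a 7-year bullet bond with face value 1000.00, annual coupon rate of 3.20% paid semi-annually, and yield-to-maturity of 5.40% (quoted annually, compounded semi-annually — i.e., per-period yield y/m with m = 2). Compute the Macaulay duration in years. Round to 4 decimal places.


Coupon per period c = face * coupon_rate / m = 16.000000
Periods per year m = 2; per-period yield y/m = 0.027000
Number of cashflows N = 14
Cashflows (t years, CF_t, discount factor 1/(1+y/m)^(m*t), PV):
  t = 0.5000: CF_t = 16.000000, DF = 0.973710, PV = 15.579357
  t = 1.0000: CF_t = 16.000000, DF = 0.948111, PV = 15.169773
  t = 1.5000: CF_t = 16.000000, DF = 0.923185, PV = 14.770958
  t = 2.0000: CF_t = 16.000000, DF = 0.898914, PV = 14.382627
  t = 2.5000: CF_t = 16.000000, DF = 0.875282, PV = 14.004505
  t = 3.0000: CF_t = 16.000000, DF = 0.852270, PV = 13.636324
  t = 3.5000: CF_t = 16.000000, DF = 0.829864, PV = 13.277823
  t = 4.0000: CF_t = 16.000000, DF = 0.808047, PV = 12.928747
  t = 4.5000: CF_t = 16.000000, DF = 0.786803, PV = 12.588848
  t = 5.0000: CF_t = 16.000000, DF = 0.766118, PV = 12.257885
  t = 5.5000: CF_t = 16.000000, DF = 0.745976, PV = 11.935623
  t = 6.0000: CF_t = 16.000000, DF = 0.726365, PV = 11.621834
  t = 6.5000: CF_t = 16.000000, DF = 0.707268, PV = 11.316294
  t = 7.0000: CF_t = 1016.000000, DF = 0.688674, PV = 699.692949
Price P = sum_t PV_t = 873.163548
Macaulay numerator sum_t t * PV_t:
  t * PV_t at t = 0.5000: 7.789679
  t * PV_t at t = 1.0000: 15.169773
  t * PV_t at t = 1.5000: 22.156436
  t * PV_t at t = 2.0000: 28.765253
  t * PV_t at t = 2.5000: 35.011263
  t * PV_t at t = 3.0000: 40.908973
  t * PV_t at t = 3.5000: 46.472381
  t * PV_t at t = 4.0000: 51.714988
  t * PV_t at t = 4.5000: 56.649816
  t * PV_t at t = 5.0000: 61.289426
  t * PV_t at t = 5.5000: 65.645928
  t * PV_t at t = 6.0000: 69.731003
  t * PV_t at t = 6.5000: 73.555910
  t * PV_t at t = 7.0000: 4897.850645
Macaulay duration D = (sum_t t * PV_t) / P = 5472.711473 / 873.163548 = 6.267682

Answer: Macaulay duration = 6.2677 years


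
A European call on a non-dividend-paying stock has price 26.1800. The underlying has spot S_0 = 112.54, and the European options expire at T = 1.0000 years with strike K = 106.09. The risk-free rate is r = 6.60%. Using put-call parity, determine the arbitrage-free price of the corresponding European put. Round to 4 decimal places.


Put-call parity: C - P = S_0 * exp(-qT) - K * exp(-rT).
S_0 * exp(-qT) = 112.5400 * 1.00000000 = 112.54000000
K * exp(-rT) = 106.0900 * 0.93613086 = 99.31412339
P = C - S*exp(-qT) + K*exp(-rT)
P = 26.1800 - 112.54000000 + 99.31412339 = 12.9541

Answer: Put price = 12.9541


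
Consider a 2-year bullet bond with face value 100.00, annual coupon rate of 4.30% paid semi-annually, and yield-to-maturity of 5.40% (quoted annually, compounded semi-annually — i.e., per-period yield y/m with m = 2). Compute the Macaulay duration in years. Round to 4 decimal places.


Answer: Macaulay duration = 1.9370 years

Derivation:
Coupon per period c = face * coupon_rate / m = 2.150000
Periods per year m = 2; per-period yield y/m = 0.027000
Number of cashflows N = 4
Cashflows (t years, CF_t, discount factor 1/(1+y/m)^(m*t), PV):
  t = 0.5000: CF_t = 2.150000, DF = 0.973710, PV = 2.093476
  t = 1.0000: CF_t = 2.150000, DF = 0.948111, PV = 2.038438
  t = 1.5000: CF_t = 2.150000, DF = 0.923185, PV = 1.984847
  t = 2.0000: CF_t = 102.150000, DF = 0.898914, PV = 91.824082
Price P = sum_t PV_t = 97.940844
Macaulay numerator sum_t t * PV_t:
  t * PV_t at t = 0.5000: 1.046738
  t * PV_t at t = 1.0000: 2.038438
  t * PV_t at t = 1.5000: 2.977271
  t * PV_t at t = 2.0000: 183.648165
Macaulay duration D = (sum_t t * PV_t) / P = 189.710612 / 97.940844 = 1.936992


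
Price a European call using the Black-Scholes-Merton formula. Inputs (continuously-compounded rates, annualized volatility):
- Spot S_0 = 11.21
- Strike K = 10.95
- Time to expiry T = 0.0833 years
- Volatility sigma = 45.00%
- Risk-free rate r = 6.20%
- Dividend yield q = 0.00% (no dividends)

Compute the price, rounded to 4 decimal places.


Answer: Price = 0.7443

Derivation:
d1 = (ln(S/K) + (r - q + 0.5*sigma^2) * T) / (sigma * sqrt(T)) = 0.28538748
d2 = d1 - sigma * sqrt(T) = 0.15550965
exp(-rT) = 0.99484871; exp(-qT) = 1.00000000
C = S_0 * exp(-qT) * N(d1) - K * exp(-rT) * N(d2)
N(d1) = 0.61232635; N(d2) = 0.56179023
C = 11.2100 * 1.00000000 * 0.61232635 - 10.9500 * 0.99484871 * 0.56179023 = 0.7443


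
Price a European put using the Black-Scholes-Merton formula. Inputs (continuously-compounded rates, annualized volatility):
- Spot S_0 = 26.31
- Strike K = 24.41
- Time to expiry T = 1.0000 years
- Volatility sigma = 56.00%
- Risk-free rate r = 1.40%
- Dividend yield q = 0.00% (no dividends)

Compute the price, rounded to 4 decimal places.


Answer: Price = 4.5034

Derivation:
d1 = (ln(S/K) + (r - q + 0.5*sigma^2) * T) / (sigma * sqrt(T)) = 0.43885038
d2 = d1 - sigma * sqrt(T) = -0.12114962
exp(-rT) = 0.98609754; exp(-qT) = 1.00000000
P = K * exp(-rT) * N(-d2) - S_0 * exp(-qT) * N(-d1)
N(-d1) = 0.33038498; N(-d2) = 0.54821374
P = 24.4100 * 0.98609754 * 0.54821374 - 26.3100 * 1.00000000 * 0.33038498 = 4.5034


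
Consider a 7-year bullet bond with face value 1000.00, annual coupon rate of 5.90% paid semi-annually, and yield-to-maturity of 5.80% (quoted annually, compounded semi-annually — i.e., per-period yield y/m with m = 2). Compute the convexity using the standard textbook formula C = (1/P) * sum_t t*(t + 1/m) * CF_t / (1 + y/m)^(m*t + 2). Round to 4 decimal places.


Coupon per period c = face * coupon_rate / m = 29.500000
Periods per year m = 2; per-period yield y/m = 0.029000
Number of cashflows N = 14
Cashflows (t years, CF_t, discount factor 1/(1+y/m)^(m*t), PV):
  t = 0.5000: CF_t = 29.500000, DF = 0.971817, PV = 28.668610
  t = 1.0000: CF_t = 29.500000, DF = 0.944429, PV = 27.860651
  t = 1.5000: CF_t = 29.500000, DF = 0.917812, PV = 27.075463
  t = 2.0000: CF_t = 29.500000, DF = 0.891946, PV = 26.312403
  t = 2.5000: CF_t = 29.500000, DF = 0.866808, PV = 25.570849
  t = 3.0000: CF_t = 29.500000, DF = 0.842379, PV = 24.850193
  t = 3.5000: CF_t = 29.500000, DF = 0.818639, PV = 24.149848
  t = 4.0000: CF_t = 29.500000, DF = 0.795567, PV = 23.469240
  t = 4.5000: CF_t = 29.500000, DF = 0.773146, PV = 22.807813
  t = 5.0000: CF_t = 29.500000, DF = 0.751357, PV = 22.165027
  t = 5.5000: CF_t = 29.500000, DF = 0.730182, PV = 21.540357
  t = 6.0000: CF_t = 29.500000, DF = 0.709603, PV = 20.933291
  t = 6.5000: CF_t = 29.500000, DF = 0.689605, PV = 20.343335
  t = 7.0000: CF_t = 1029.500000, DF = 0.670170, PV = 689.939650
Price P = sum_t PV_t = 1005.686730
Convexity numerator sum_t t*(t + 1/m) * CF_t / (1+y/m)^(m*t + 2):
  t = 0.5000: term = 13.537731
  t = 1.0000: term = 39.468605
  t = 1.5000: term = 76.712546
  t = 2.0000: term = 124.250965
  t = 2.5000: term = 181.123856
  t = 3.0000: term = 246.427015
  t = 3.5000: term = 319.309382
  t = 4.0000: term = 398.970489
  t = 4.5000: term = 484.658029
  t = 5.0000: term = 575.665513
  t = 5.5000: term = 671.330045
  t = 6.0000: term = 771.030178
  t = 6.5000: term = 874.183875
  t = 7.0000: term = 34208.943217
Convexity = (1/P) * sum = 38985.611446 / 1005.686730 = 38.765164

Answer: Convexity = 38.7652


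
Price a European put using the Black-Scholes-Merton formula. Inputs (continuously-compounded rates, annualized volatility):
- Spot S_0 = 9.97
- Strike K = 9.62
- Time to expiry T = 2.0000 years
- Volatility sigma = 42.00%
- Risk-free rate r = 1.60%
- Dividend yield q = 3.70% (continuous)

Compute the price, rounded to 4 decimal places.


Answer: Price = 2.1981

Derivation:
d1 = (ln(S/K) + (r - q + 0.5*sigma^2) * T) / (sigma * sqrt(T)) = 0.28643939
d2 = d1 - sigma * sqrt(T) = -0.30753030
exp(-rT) = 0.96850658; exp(-qT) = 0.92867169
P = K * exp(-rT) * N(-d2) - S_0 * exp(-qT) * N(-d1)
N(-d1) = 0.38727080; N(-d2) = 0.62078012
P = 9.6200 * 0.96850658 * 0.62078012 - 9.9700 * 0.92867169 * 0.38727080 = 2.1981


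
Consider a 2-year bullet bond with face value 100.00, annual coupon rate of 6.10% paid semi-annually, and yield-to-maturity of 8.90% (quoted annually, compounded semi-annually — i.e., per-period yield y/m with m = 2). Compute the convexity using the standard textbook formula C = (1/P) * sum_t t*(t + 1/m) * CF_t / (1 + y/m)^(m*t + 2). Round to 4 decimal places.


Coupon per period c = face * coupon_rate / m = 3.050000
Periods per year m = 2; per-period yield y/m = 0.044500
Number of cashflows N = 4
Cashflows (t years, CF_t, discount factor 1/(1+y/m)^(m*t), PV):
  t = 0.5000: CF_t = 3.050000, DF = 0.957396, PV = 2.920057
  t = 1.0000: CF_t = 3.050000, DF = 0.916607, PV = 2.795651
  t = 1.5000: CF_t = 3.050000, DF = 0.877556, PV = 2.676545
  t = 2.0000: CF_t = 103.050000, DF = 0.840168, PV = 86.579330
Price P = sum_t PV_t = 94.971583
Convexity numerator sum_t t*(t + 1/m) * CF_t / (1+y/m)^(m*t + 2):
  t = 0.5000: term = 1.338272
  t = 1.0000: term = 3.843769
  t = 1.5000: term = 7.360018
  t = 2.0000: term = 396.796045
Convexity = (1/P) * sum = 409.338104 / 94.971583 = 4.310111

Answer: Convexity = 4.3101


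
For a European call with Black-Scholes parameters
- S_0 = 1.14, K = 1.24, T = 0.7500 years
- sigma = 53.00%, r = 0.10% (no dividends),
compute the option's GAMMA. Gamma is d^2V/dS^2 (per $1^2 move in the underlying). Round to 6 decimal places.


d1 = 0.0479405144; d2 = -0.4110529496
phi(d1) = 0.3984841006; exp(-qT) = 1.0000000000; exp(-rT) = 0.9992502812
Gamma = exp(-qT) * phi(d1) / (S * sigma * sqrt(T)) = 1.0000000000 * 0.3984841006 / (1.1400 * 0.5300 * 0.8660254038) = 0.761552

Answer: Gamma = 0.761552


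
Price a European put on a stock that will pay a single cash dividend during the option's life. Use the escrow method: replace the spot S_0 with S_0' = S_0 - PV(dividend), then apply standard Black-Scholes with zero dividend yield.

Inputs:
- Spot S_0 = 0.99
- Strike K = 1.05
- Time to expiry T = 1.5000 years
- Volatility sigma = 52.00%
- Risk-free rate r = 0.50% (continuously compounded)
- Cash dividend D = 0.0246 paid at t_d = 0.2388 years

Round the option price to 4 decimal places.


Answer: Price = 0.2909

Derivation:
PV(D) = D * exp(-r * t_d) = 0.0246 * 0.99880671 = 0.02457065
S_0' = S_0 - PV(D) = 0.9900 - 0.02457065 = 0.96542935
d1 = (ln(S_0'/K) + (r + sigma^2/2)*T) / (sigma*sqrt(T)) = 0.19835762
d2 = d1 - sigma*sqrt(T) = -0.43850972
exp(-rT) = 0.99252805
N(-d1) = 0.42138264; N(-d2) = 0.66949159
P = K * exp(-rT) * N(-d2) - S_0' * N(-d1) = 1.0500 * 0.99252805 * 0.66949159 - 0.96542935 * 0.42138264 = 0.2909


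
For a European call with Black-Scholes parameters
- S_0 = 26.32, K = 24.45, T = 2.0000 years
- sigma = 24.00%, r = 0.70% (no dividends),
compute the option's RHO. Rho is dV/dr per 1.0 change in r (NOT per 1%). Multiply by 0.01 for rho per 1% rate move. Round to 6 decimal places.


Answer: Rho = 25.813789

Derivation:
d1 = 0.4280909617; d2 = 0.0886797067
phi(d1) = 0.3640116272; exp(-qT) = 1.0000000000; exp(-rT) = 0.9860975443
N(d2) = 0.5353317696
Rho = K*T*exp(-rT)*N(d2) = 24.4500 * 2.0000 * 0.9860975443 * 0.5353317696 = 25.813789


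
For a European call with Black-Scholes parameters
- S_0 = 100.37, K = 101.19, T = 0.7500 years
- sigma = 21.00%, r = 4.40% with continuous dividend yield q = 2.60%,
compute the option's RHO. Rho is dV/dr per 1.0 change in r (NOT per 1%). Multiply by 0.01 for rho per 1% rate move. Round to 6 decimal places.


Answer: Rho = 34.915730

Derivation:
d1 = 0.1204238296; d2 = -0.0614415052
phi(d1) = 0.3960600323; exp(-qT) = 0.9806888952; exp(-rT) = 0.9675385596
N(d2) = 0.4755037992
Rho = K*T*exp(-rT)*N(d2) = 101.1900 * 0.7500 * 0.9675385596 * 0.4755037992 = 34.915730


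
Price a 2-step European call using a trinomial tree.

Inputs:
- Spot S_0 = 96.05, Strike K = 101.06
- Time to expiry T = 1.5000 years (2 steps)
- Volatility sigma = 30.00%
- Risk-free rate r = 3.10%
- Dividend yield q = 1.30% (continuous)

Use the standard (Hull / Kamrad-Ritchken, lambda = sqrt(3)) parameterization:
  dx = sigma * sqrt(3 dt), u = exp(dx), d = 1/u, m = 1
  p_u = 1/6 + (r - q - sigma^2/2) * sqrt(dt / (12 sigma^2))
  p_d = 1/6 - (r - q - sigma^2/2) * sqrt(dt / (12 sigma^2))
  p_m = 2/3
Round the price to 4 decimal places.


dt = T/N = 0.750000; dx = sigma*sqrt(3*dt) = 0.450000
u = exp(dx) = 1.568312; d = 1/u = 0.637628
p_u = 0.144167, p_m = 0.666667, p_d = 0.189167
Discount per step: exp(-r*dt) = 0.977018
Stock lattice S(k, j) with j the centered position index:
  k=0: S(0,+0) = 96.0500
  k=1: S(1,-1) = 61.2442; S(1,+0) = 96.0500; S(1,+1) = 150.6364
  k=2: S(2,-2) = 39.0510; S(2,-1) = 61.2442; S(2,+0) = 96.0500; S(2,+1) = 150.6364; S(2,+2) = 236.2449
Terminal payoffs V(N, j) = max(S_T - K, 0):
  V(2,-2) = 0.000000; V(2,-1) = 0.000000; V(2,+0) = 0.000000; V(2,+1) = 49.576385; V(2,+2) = 135.184879
Backward induction: V(k, j) = exp(-r*dt) * [p_u * V(k+1, j+1) + p_m * V(k+1, j) + p_d * V(k+1, j-1)]
  V(1,-1) = exp(-r*dt) * [p_u*0.000000 + p_m*0.000000 + p_d*0.000000] = 0.000000
  V(1,+0) = exp(-r*dt) * [p_u*49.576385 + p_m*0.000000 + p_d*0.000000] = 6.983005
  V(1,+1) = exp(-r*dt) * [p_u*135.184879 + p_m*49.576385 + p_d*0.000000] = 51.332611
  V(0,+0) = exp(-r*dt) * [p_u*51.332611 + p_m*6.983005 + p_d*0.000000] = 11.778725

Answer: Price = V(0,0) = 11.7787


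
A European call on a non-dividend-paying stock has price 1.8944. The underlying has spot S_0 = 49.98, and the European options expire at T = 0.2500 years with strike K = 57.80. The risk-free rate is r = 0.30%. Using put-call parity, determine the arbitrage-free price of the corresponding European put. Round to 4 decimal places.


Answer: Put price = 9.6711

Derivation:
Put-call parity: C - P = S_0 * exp(-qT) - K * exp(-rT).
S_0 * exp(-qT) = 49.9800 * 1.00000000 = 49.98000000
K * exp(-rT) = 57.8000 * 0.99925028 = 57.75666625
P = C - S*exp(-qT) + K*exp(-rT)
P = 1.8944 - 49.98000000 + 57.75666625 = 9.6711


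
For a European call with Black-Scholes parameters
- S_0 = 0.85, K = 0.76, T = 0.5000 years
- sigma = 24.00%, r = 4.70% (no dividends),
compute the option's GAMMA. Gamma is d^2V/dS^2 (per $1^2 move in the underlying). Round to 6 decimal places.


d1 = 0.8828105374; d2 = 0.7131049099
phi(d1) = 0.2701938119; exp(-qT) = 1.0000000000; exp(-rT) = 0.9767739747
Gamma = exp(-qT) * phi(d1) / (S * sigma * sqrt(T)) = 1.0000000000 * 0.2701938119 / (0.8500 * 0.2400 * 0.7071067812) = 1.873097

Answer: Gamma = 1.873097


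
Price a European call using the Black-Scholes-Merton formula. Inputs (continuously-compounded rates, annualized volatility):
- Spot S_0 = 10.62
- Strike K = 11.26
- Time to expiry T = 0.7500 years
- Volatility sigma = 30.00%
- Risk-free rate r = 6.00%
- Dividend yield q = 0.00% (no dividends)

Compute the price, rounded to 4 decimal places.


Answer: Price = 1.0343

Derivation:
d1 = (ln(S/K) + (r - q + 0.5*sigma^2) * T) / (sigma * sqrt(T)) = 0.07787452
d2 = d1 - sigma * sqrt(T) = -0.18193310
exp(-rT) = 0.95599748; exp(-qT) = 1.00000000
C = S_0 * exp(-qT) * N(d1) - K * exp(-rT) * N(d2)
N(d1) = 0.53103606; N(d2) = 0.42781761
C = 10.6200 * 1.00000000 * 0.53103606 - 11.2600 * 0.95599748 * 0.42781761 = 1.0343


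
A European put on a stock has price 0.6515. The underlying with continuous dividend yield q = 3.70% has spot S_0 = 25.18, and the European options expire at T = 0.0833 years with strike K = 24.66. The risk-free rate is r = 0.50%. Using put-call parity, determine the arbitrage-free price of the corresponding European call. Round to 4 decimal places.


Put-call parity: C - P = S_0 * exp(-qT) - K * exp(-rT).
S_0 * exp(-qT) = 25.1800 * 0.99692264 = 25.10251220
K * exp(-rT) = 24.6600 * 0.99958359 = 24.64973125
C = P + S*exp(-qT) - K*exp(-rT)
C = 0.6515 + 25.10251220 - 24.64973125 = 1.1043

Answer: Call price = 1.1043


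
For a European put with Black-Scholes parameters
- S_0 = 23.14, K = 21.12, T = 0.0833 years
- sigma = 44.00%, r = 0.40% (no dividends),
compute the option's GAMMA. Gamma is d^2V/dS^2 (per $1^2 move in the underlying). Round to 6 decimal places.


d1 = 0.7853973105; d2 = 0.6584056572
phi(d1) = 0.2930643701; exp(-qT) = 1.0000000000; exp(-rT) = 0.9996668555
Gamma = exp(-qT) * phi(d1) / (S * sigma * sqrt(T)) = 1.0000000000 * 0.2930643701 / (23.1400 * 0.4400 * 0.2886173938) = 0.099730

Answer: Gamma = 0.099730


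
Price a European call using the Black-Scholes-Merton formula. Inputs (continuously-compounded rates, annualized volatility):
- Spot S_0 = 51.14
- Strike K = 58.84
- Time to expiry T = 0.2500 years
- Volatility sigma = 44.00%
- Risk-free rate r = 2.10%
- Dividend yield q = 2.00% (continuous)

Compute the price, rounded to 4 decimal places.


d1 = (ln(S/K) + (r - q + 0.5*sigma^2) * T) / (sigma * sqrt(T)) = -0.52638603
d2 = d1 - sigma * sqrt(T) = -0.74638603
exp(-rT) = 0.99476376; exp(-qT) = 0.99501248
C = S_0 * exp(-qT) * N(d1) - K * exp(-rT) * N(d2)
N(d1) = 0.29931001; N(d2) = 0.22771713
C = 51.1400 * 0.99501248 * 0.29931001 - 58.8400 * 0.99476376 * 0.22771713 = 1.9017

Answer: Price = 1.9017


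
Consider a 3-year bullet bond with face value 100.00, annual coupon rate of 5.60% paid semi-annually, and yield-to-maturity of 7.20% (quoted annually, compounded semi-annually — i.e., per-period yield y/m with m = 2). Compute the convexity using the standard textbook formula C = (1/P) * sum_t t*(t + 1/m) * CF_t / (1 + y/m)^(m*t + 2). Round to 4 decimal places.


Coupon per period c = face * coupon_rate / m = 2.800000
Periods per year m = 2; per-period yield y/m = 0.036000
Number of cashflows N = 6
Cashflows (t years, CF_t, discount factor 1/(1+y/m)^(m*t), PV):
  t = 0.5000: CF_t = 2.800000, DF = 0.965251, PV = 2.702703
  t = 1.0000: CF_t = 2.800000, DF = 0.931709, PV = 2.608786
  t = 1.5000: CF_t = 2.800000, DF = 0.899333, PV = 2.518134
  t = 2.0000: CF_t = 2.800000, DF = 0.868082, PV = 2.430631
  t = 2.5000: CF_t = 2.800000, DF = 0.837917, PV = 2.346169
  t = 3.0000: CF_t = 102.800000, DF = 0.808801, PV = 83.144702
Price P = sum_t PV_t = 95.751125
Convexity numerator sum_t t*(t + 1/m) * CF_t / (1+y/m)^(m*t + 2):
  t = 0.5000: term = 1.259067
  t = 1.0000: term = 3.645946
  t = 1.5000: term = 7.038506
  t = 2.0000: term = 11.323208
  t = 2.5000: term = 16.394607
  t = 3.0000: term = 813.400379
Convexity = (1/P) * sum = 853.061714 / 95.751125 = 8.909156

Answer: Convexity = 8.9092


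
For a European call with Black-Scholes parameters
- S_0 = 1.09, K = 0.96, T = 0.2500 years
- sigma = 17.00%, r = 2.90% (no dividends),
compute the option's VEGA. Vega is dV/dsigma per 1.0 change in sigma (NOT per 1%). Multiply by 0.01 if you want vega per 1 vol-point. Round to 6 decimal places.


Answer: Vega = 0.058356

Derivation:
d1 = 1.6219081266; d2 = 1.5369081266
phi(d1) = 0.1070743829; exp(-qT) = 1.0000000000; exp(-rT) = 0.9927762179
Vega = S * exp(-qT) * phi(d1) * sqrt(T) = 1.0900 * 1.0000000000 * 0.1070743829 * 0.5000000000 = 0.058356


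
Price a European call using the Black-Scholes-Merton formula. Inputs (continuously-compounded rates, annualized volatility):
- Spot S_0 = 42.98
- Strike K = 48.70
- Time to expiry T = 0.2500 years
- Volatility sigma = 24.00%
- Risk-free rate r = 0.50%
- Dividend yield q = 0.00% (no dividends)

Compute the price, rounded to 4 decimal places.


d1 = (ln(S/K) + (r - q + 0.5*sigma^2) * T) / (sigma * sqrt(T)) = -0.97078449
d2 = d1 - sigma * sqrt(T) = -1.09078449
exp(-rT) = 0.99875078; exp(-qT) = 1.00000000
C = S_0 * exp(-qT) * N(d1) - K * exp(-rT) * N(d2)
N(d1) = 0.16582780; N(d2) = 0.13768386
C = 42.9800 * 1.00000000 * 0.16582780 - 48.7000 * 0.99875078 * 0.13768386 = 0.4305

Answer: Price = 0.4305


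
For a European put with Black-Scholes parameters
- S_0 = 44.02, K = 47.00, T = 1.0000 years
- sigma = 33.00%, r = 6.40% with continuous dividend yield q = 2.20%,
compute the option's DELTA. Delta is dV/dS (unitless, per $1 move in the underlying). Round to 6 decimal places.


d1 = 0.0937771951; d2 = -0.2362228049
phi(d1) = 0.3971919498; exp(-qT) = 0.9782402351; exp(-rT) = 0.9380049995
N(-d1) = 0.4626430737
Delta = -exp(-qT) * N(-d1) = -0.9782402351 * 0.4626430737 = -0.452576

Answer: Delta = -0.452576


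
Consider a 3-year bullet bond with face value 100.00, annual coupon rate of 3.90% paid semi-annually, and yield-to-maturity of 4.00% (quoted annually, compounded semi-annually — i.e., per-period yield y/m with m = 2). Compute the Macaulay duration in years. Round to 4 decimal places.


Coupon per period c = face * coupon_rate / m = 1.950000
Periods per year m = 2; per-period yield y/m = 0.020000
Number of cashflows N = 6
Cashflows (t years, CF_t, discount factor 1/(1+y/m)^(m*t), PV):
  t = 0.5000: CF_t = 1.950000, DF = 0.980392, PV = 1.911765
  t = 1.0000: CF_t = 1.950000, DF = 0.961169, PV = 1.874279
  t = 1.5000: CF_t = 1.950000, DF = 0.942322, PV = 1.837529
  t = 2.0000: CF_t = 1.950000, DF = 0.923845, PV = 1.801499
  t = 2.5000: CF_t = 1.950000, DF = 0.905731, PV = 1.766175
  t = 3.0000: CF_t = 101.950000, DF = 0.887971, PV = 90.528682
Price P = sum_t PV_t = 99.719928
Macaulay numerator sum_t t * PV_t:
  t * PV_t at t = 0.5000: 0.955882
  t * PV_t at t = 1.0000: 1.874279
  t * PV_t at t = 1.5000: 2.756293
  t * PV_t at t = 2.0000: 3.602997
  t * PV_t at t = 2.5000: 4.415438
  t * PV_t at t = 3.0000: 271.586047
Macaulay duration D = (sum_t t * PV_t) / P = 285.190936 / 99.719928 = 2.859919

Answer: Macaulay duration = 2.8599 years


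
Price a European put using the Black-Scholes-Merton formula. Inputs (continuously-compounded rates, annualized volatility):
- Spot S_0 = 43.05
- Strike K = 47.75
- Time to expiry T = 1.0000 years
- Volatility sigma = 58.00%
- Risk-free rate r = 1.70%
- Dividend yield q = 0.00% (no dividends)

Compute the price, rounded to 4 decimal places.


Answer: Price = 12.3263

Derivation:
d1 = (ln(S/K) + (r - q + 0.5*sigma^2) * T) / (sigma * sqrt(T)) = 0.14066063
d2 = d1 - sigma * sqrt(T) = -0.43933937
exp(-rT) = 0.98314368; exp(-qT) = 1.00000000
P = K * exp(-rT) * N(-d2) - S_0 * exp(-qT) * N(-d1)
N(-d1) = 0.44406903; N(-d2) = 0.66979218
P = 47.7500 * 0.98314368 * 0.66979218 - 43.0500 * 1.00000000 * 0.44406903 = 12.3263


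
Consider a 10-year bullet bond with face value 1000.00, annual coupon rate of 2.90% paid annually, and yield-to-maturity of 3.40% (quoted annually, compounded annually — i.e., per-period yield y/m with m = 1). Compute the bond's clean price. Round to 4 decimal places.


Answer: Price = 958.2066

Derivation:
Coupon per period c = face * coupon_rate / m = 29.000000
Periods per year m = 1; per-period yield y/m = 0.034000
Number of cashflows N = 10
Cashflows (t years, CF_t, discount factor 1/(1+y/m)^(m*t), PV):
  t = 1.0000: CF_t = 29.000000, DF = 0.967118, PV = 28.046422
  t = 2.0000: CF_t = 29.000000, DF = 0.935317, PV = 27.124199
  t = 3.0000: CF_t = 29.000000, DF = 0.904562, PV = 26.232301
  t = 4.0000: CF_t = 29.000000, DF = 0.874818, PV = 25.369730
  t = 5.0000: CF_t = 29.000000, DF = 0.846052, PV = 24.535522
  t = 6.0000: CF_t = 29.000000, DF = 0.818233, PV = 23.728745
  t = 7.0000: CF_t = 29.000000, DF = 0.791327, PV = 22.948496
  t = 8.0000: CF_t = 29.000000, DF = 0.765307, PV = 22.193903
  t = 9.0000: CF_t = 29.000000, DF = 0.740142, PV = 21.464123
  t = 10.0000: CF_t = 1029.000000, DF = 0.715805, PV = 736.563150
Price P = sum_t PV_t = 958.206590


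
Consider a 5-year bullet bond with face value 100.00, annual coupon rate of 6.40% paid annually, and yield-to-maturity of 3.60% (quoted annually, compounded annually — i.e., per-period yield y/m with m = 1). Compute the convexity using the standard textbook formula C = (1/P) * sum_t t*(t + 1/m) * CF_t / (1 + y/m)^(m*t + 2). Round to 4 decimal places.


Coupon per period c = face * coupon_rate / m = 6.400000
Periods per year m = 1; per-period yield y/m = 0.036000
Number of cashflows N = 5
Cashflows (t years, CF_t, discount factor 1/(1+y/m)^(m*t), PV):
  t = 1.0000: CF_t = 6.400000, DF = 0.965251, PV = 6.177606
  t = 2.0000: CF_t = 6.400000, DF = 0.931709, PV = 5.962940
  t = 3.0000: CF_t = 6.400000, DF = 0.899333, PV = 5.755734
  t = 4.0000: CF_t = 6.400000, DF = 0.868082, PV = 5.555728
  t = 5.0000: CF_t = 106.400000, DF = 0.837917, PV = 89.154414
Price P = sum_t PV_t = 112.606422
Convexity numerator sum_t t*(t + 1/m) * CF_t / (1+y/m)^(m*t + 2):
  t = 1.0000: term = 11.511468
  t = 2.0000: term = 33.334366
  t = 3.0000: term = 64.352058
  t = 4.0000: term = 103.526477
  t = 5.0000: term = 2491.980243
Convexity = (1/P) * sum = 2704.704613 / 112.606422 = 24.019097

Answer: Convexity = 24.0191


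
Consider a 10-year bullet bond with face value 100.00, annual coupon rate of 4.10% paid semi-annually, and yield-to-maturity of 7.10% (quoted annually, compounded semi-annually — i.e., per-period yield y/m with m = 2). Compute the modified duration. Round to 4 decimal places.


Coupon per period c = face * coupon_rate / m = 2.050000
Periods per year m = 2; per-period yield y/m = 0.035500
Number of cashflows N = 20
Cashflows (t years, CF_t, discount factor 1/(1+y/m)^(m*t), PV):
  t = 0.5000: CF_t = 2.050000, DF = 0.965717, PV = 1.979720
  t = 1.0000: CF_t = 2.050000, DF = 0.932609, PV = 1.911849
  t = 1.5000: CF_t = 2.050000, DF = 0.900637, PV = 1.846305
  t = 2.0000: CF_t = 2.050000, DF = 0.869760, PV = 1.783009
  t = 2.5000: CF_t = 2.050000, DF = 0.839942, PV = 1.721882
  t = 3.0000: CF_t = 2.050000, DF = 0.811147, PV = 1.662851
  t = 3.5000: CF_t = 2.050000, DF = 0.783338, PV = 1.605843
  t = 4.0000: CF_t = 2.050000, DF = 0.756483, PV = 1.550790
  t = 4.5000: CF_t = 2.050000, DF = 0.730549, PV = 1.497624
  t = 5.0000: CF_t = 2.050000, DF = 0.705503, PV = 1.446281
  t = 5.5000: CF_t = 2.050000, DF = 0.681316, PV = 1.396699
  t = 6.0000: CF_t = 2.050000, DF = 0.657959, PV = 1.348816
  t = 6.5000: CF_t = 2.050000, DF = 0.635402, PV = 1.302574
  t = 7.0000: CF_t = 2.050000, DF = 0.613619, PV = 1.257918
  t = 7.5000: CF_t = 2.050000, DF = 0.592582, PV = 1.214793
  t = 8.0000: CF_t = 2.050000, DF = 0.572267, PV = 1.173146
  t = 8.5000: CF_t = 2.050000, DF = 0.552648, PV = 1.132927
  t = 9.0000: CF_t = 2.050000, DF = 0.533701, PV = 1.094087
  t = 9.5000: CF_t = 2.050000, DF = 0.515404, PV = 1.056579
  t = 10.0000: CF_t = 102.050000, DF = 0.497735, PV = 50.793828
Price P = sum_t PV_t = 78.777523
First compute Macaulay numerator sum_t t * PV_t:
  t * PV_t at t = 0.5000: 0.989860
  t * PV_t at t = 1.0000: 1.911849
  t * PV_t at t = 1.5000: 2.769458
  t * PV_t at t = 2.0000: 3.566017
  t * PV_t at t = 2.5000: 4.304705
  t * PV_t at t = 3.0000: 4.988552
  t * PV_t at t = 3.5000: 5.620451
  t * PV_t at t = 4.0000: 6.203161
  t * PV_t at t = 4.5000: 6.739310
  t * PV_t at t = 5.0000: 7.231407
  t * PV_t at t = 5.5000: 7.681843
  t * PV_t at t = 6.0000: 8.092894
  t * PV_t at t = 6.5000: 8.466733
  t * PV_t at t = 7.0000: 8.805428
  t * PV_t at t = 7.5000: 9.110948
  t * PV_t at t = 8.0000: 9.385171
  t * PV_t at t = 8.5000: 9.629883
  t * PV_t at t = 9.0000: 9.846786
  t * PV_t at t = 9.5000: 10.037499
  t * PV_t at t = 10.0000: 507.938281
Macaulay duration D = 633.320237 / 78.777523 = 8.039352
Modified duration = D / (1 + y/m) = 8.039352 / (1 + 0.035500) = 7.763739

Answer: Modified duration = 7.7637


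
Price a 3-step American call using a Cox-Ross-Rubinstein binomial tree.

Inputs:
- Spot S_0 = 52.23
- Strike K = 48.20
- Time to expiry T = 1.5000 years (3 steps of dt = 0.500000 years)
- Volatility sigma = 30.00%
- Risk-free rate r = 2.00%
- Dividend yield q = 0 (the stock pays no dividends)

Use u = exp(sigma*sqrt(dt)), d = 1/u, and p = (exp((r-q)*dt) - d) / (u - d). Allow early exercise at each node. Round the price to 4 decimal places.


dt = T/N = 0.500000
u = exp(sigma*sqrt(dt)) = 1.236311; d = 1/u = 0.808858
p = (exp((r-q)*dt) - d) / (u - d) = 0.470677
Discount per step: exp(-r*dt) = 0.990050
Stock lattice S(k, i) with i counting down-moves:
  k=0: S(0,0) = 52.2300
  k=1: S(1,0) = 64.5725; S(1,1) = 42.2466
  k=2: S(2,0) = 79.8317; S(2,1) = 52.2300; S(2,2) = 34.1715
  k=3: S(3,0) = 98.6969; S(3,1) = 64.5725; S(3,2) = 42.2466; S(3,3) = 27.6399
Terminal payoffs V(N, i) = max(S_T - K, 0):
  V(3,0) = 50.496861; V(3,1) = 16.372529; V(3,2) = 0.000000; V(3,3) = 0.000000
Backward induction: V(k, i) = exp(-r*dt) * [p * V(k+1, i) + (1-p) * V(k+1, i+1)]; then take max(V_cont, immediate exercise) for American.
  V(2,0) = exp(-r*dt) * [p*50.496861 + (1-p)*16.372529] = 32.111333; exercise = 31.631735; V(2,0) = max -> 32.111333
  V(2,1) = exp(-r*dt) * [p*16.372529 + (1-p)*0.000000] = 7.629491; exercise = 4.030000; V(2,1) = max -> 7.629491
  V(2,2) = exp(-r*dt) * [p*0.000000 + (1-p)*0.000000] = 0.000000; exercise = 0.000000; V(2,2) = max -> 0.000000
  V(1,0) = exp(-r*dt) * [p*32.111333 + (1-p)*7.629491] = 18.961953; exercise = 16.372529; V(1,0) = max -> 18.961953
  V(1,1) = exp(-r*dt) * [p*7.629491 + (1-p)*0.000000] = 3.555292; exercise = 0.000000; V(1,1) = max -> 3.555292
  V(0,0) = exp(-r*dt) * [p*18.961953 + (1-p)*3.555292] = 10.699319; exercise = 4.030000; V(0,0) = max -> 10.699319

Answer: Price = V(0,0) = 10.6993


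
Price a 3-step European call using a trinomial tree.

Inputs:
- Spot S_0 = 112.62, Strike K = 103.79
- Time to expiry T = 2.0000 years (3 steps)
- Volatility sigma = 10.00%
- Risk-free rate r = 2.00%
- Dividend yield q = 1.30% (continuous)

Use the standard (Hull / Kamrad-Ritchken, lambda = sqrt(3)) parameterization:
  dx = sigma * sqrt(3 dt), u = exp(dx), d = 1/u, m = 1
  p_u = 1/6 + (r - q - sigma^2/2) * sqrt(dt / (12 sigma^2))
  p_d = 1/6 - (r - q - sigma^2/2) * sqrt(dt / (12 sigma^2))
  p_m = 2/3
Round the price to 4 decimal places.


Answer: Price = V(0,0) = 12.4126

Derivation:
dt = T/N = 0.666667; dx = sigma*sqrt(3*dt) = 0.141421
u = exp(dx) = 1.151910; d = 1/u = 0.868123
p_u = 0.171381, p_m = 0.666667, p_d = 0.161953
Discount per step: exp(-r*dt) = 0.986755
Stock lattice S(k, j) with j the centered position index:
  k=0: S(0,+0) = 112.6200
  k=1: S(1,-1) = 97.7681; S(1,+0) = 112.6200; S(1,+1) = 129.7281
  k=2: S(2,-2) = 84.8747; S(2,-1) = 97.7681; S(2,+0) = 112.6200; S(2,+1) = 129.7281; S(2,+2) = 149.4351
  k=3: S(3,-3) = 73.6818; S(3,-2) = 84.8747; S(3,-1) = 97.7681; S(3,+0) = 112.6200; S(3,+1) = 129.7281; S(3,+2) = 149.4351; S(3,+3) = 172.1357
Terminal payoffs V(N, j) = max(S_T - K, 0):
  V(3,-3) = 0.000000; V(3,-2) = 0.000000; V(3,-1) = 0.000000; V(3,+0) = 8.830000; V(3,+1) = 25.938094; V(3,+2) = 45.645077; V(3,+3) = 68.345746
Backward induction: V(k, j) = exp(-r*dt) * [p_u * V(k+1, j+1) + p_m * V(k+1, j) + p_d * V(k+1, j-1)]
  V(2,-2) = exp(-r*dt) * [p_u*0.000000 + p_m*0.000000 + p_d*0.000000] = 0.000000
  V(2,-1) = exp(-r*dt) * [p_u*8.830000 + p_m*0.000000 + p_d*0.000000] = 1.493248
  V(2,+0) = exp(-r*dt) * [p_u*25.938094 + p_m*8.830000 + p_d*0.000000] = 10.195111
  V(2,+1) = exp(-r*dt) * [p_u*45.645077 + p_m*25.938094 + p_d*8.830000] = 26.193209
  V(2,+2) = exp(-r*dt) * [p_u*68.345746 + p_m*45.645077 + p_d*25.938094] = 45.730119
  V(1,-1) = exp(-r*dt) * [p_u*10.195111 + p_m*1.493248 + p_d*0.000000] = 2.706417
  V(1,+0) = exp(-r*dt) * [p_u*26.193209 + p_m*10.195111 + p_d*1.493248] = 11.374906
  V(1,+1) = exp(-r*dt) * [p_u*45.730119 + p_m*26.193209 + p_d*10.195111] = 26.593569
  V(0,+0) = exp(-r*dt) * [p_u*26.593569 + p_m*11.374906 + p_d*2.706417] = 12.412597


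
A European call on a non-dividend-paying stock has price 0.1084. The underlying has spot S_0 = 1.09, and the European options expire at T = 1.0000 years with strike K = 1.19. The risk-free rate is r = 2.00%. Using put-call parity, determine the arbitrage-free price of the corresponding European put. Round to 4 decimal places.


Put-call parity: C - P = S_0 * exp(-qT) - K * exp(-rT).
S_0 * exp(-qT) = 1.0900 * 1.00000000 = 1.09000000
K * exp(-rT) = 1.1900 * 0.98019867 = 1.16643642
P = C - S*exp(-qT) + K*exp(-rT)
P = 0.1084 - 1.09000000 + 1.16643642 = 0.1848

Answer: Put price = 0.1848


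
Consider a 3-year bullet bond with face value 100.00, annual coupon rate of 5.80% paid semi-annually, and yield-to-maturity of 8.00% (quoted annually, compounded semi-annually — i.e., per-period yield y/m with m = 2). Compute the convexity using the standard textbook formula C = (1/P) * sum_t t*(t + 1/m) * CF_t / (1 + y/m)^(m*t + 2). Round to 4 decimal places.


Answer: Convexity = 8.8039

Derivation:
Coupon per period c = face * coupon_rate / m = 2.900000
Periods per year m = 2; per-period yield y/m = 0.040000
Number of cashflows N = 6
Cashflows (t years, CF_t, discount factor 1/(1+y/m)^(m*t), PV):
  t = 0.5000: CF_t = 2.900000, DF = 0.961538, PV = 2.788462
  t = 1.0000: CF_t = 2.900000, DF = 0.924556, PV = 2.681213
  t = 1.5000: CF_t = 2.900000, DF = 0.888996, PV = 2.578089
  t = 2.0000: CF_t = 2.900000, DF = 0.854804, PV = 2.478932
  t = 2.5000: CF_t = 2.900000, DF = 0.821927, PV = 2.383589
  t = 3.0000: CF_t = 102.900000, DF = 0.790315, PV = 81.323365
Price P = sum_t PV_t = 94.233649
Convexity numerator sum_t t*(t + 1/m) * CF_t / (1+y/m)^(m*t + 2):
  t = 0.5000: term = 1.289045
  t = 1.0000: term = 3.718398
  t = 1.5000: term = 7.150766
  t = 2.0000: term = 11.459561
  t = 2.5000: term = 16.528212
  t = 3.0000: term = 789.474232
Convexity = (1/P) * sum = 829.620214 / 94.233649 = 8.803864
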